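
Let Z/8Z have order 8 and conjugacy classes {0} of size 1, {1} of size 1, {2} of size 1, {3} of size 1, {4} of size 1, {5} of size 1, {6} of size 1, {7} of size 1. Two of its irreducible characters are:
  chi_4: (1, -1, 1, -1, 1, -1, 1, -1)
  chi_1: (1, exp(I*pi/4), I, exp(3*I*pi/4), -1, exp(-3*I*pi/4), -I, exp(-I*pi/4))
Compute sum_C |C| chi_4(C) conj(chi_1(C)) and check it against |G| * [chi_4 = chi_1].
Sum = 0; so <chi_4, chi_1> = 0 (distinct irreducibles are orthogonal).

Working: Compute term by term over conjugacy classes (|C| * chi_4(C) * conj(chi_1(C))):
  1*(1)*conj(1) + 1*(-1)*conj(exp(I*pi/4)) + 1*(1)*conj(I) + 1*(-1)*conj(exp(3*I*pi/4)) + 1*(1)*conj(-1) + 1*(-1)*conj(exp(-3*I*pi/4)) + 1*(1)*conj(-I) + 1*(-1)*conj(exp(-I*pi/4))
  = (1) + (-exp(-I*pi/4)) + (-I) + (-exp(-3*I*pi/4)) + (-1) + (-exp(3*I*pi/4)) + (I) + (-exp(I*pi/4))
  = 0.
(Exp terms are combined using exp(i*s)*conj(exp(i*t)) = exp(i*(s-t)), and sums of them are collapsed using the identity that for every m > 1 the m distinct m-th roots of unity sum to 0, e.g. 1 + exp(2*I*pi/3) + exp(-2*I*pi/3) = 0.)
Dividing by |G| = 8 gives 0/8 = 0, matching the row-orthogonality relation <chi_4, chi_1> = [chi_4 = chi_1].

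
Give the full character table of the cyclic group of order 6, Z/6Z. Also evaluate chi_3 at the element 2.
Character table of Z/6Z (irreps indexed chi_0,...,chi_5 with chi_k(m) = zeta_6^(k*m), zeta_6 = exp(2*pi*i/6)):
  irrep \ class  {0} (size 1)  {1} (size 1)    {2} (size 1)    {3} (size 1)  {4} (size 1)    {5} (size 1)  
  chi_0          1             1               1               1             1               1             
  chi_1          1             exp(I*pi/3)     exp(2*I*pi/3)   -1            exp(-2*I*pi/3)  exp(-I*pi/3)  
  chi_2          1             exp(2*I*pi/3)   exp(-2*I*pi/3)  1             exp(2*I*pi/3)   exp(-2*I*pi/3)
  chi_3          1             -1              1               -1            1               -1            
  chi_4          1             exp(-2*I*pi/3)  exp(2*I*pi/3)   1             exp(-2*I*pi/3)  exp(2*I*pi/3) 
  chi_5          1             exp(-I*pi/3)    exp(-2*I*pi/3)  -1            exp(2*I*pi/3)   exp(I*pi/3)   

Spot check: chi_3(2) = zeta_6^(3*2) = zeta_6^6 = 1.

Proof sketch: Z/6Z is abelian, so all 6 irreducible complex representations are 1-dimensional. They are given by chi_k(m) = zeta_6^(k*m) for k = 0,...,5. Row orthogonality: sum_m chi_k(m) conj(chi_l(m)) = 6 * [k = l].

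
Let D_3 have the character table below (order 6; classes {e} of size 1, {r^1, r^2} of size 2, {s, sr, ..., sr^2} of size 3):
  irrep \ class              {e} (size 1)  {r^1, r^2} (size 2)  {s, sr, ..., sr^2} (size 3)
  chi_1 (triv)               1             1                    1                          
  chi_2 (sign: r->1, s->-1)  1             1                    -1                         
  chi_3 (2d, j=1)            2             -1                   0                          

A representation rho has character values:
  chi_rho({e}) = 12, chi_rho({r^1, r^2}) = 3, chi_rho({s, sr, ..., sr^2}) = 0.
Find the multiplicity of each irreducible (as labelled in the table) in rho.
Multiplicities: chi_1: 3, chi_2: 3, chi_3: 3.

Proof sketch: Use <chi_rho, chi> = (1/|G|) sum_C |C| * chi_rho(C) * conj(chi(C)) with |G| = 6 for each irreducible chi in the table:
  <chi_rho, chi_1> = (1/6)[1*(12)*conj(1) + 2*(3)*conj(1) + 3*(0)*conj(1)]
      = (1/6)[(12) + (6) + (0)] = 18/6 = 3
  <chi_rho, chi_2> = (1/6)[1*(12)*conj(1) + 2*(3)*conj(1) + 3*(0)*conj(-1)]
      = (1/6)[(12) + (6) + (0)] = 18/6 = 3
  <chi_rho, chi_3> = (1/6)[1*(12)*conj(2) + 2*(3)*conj(-1) + 3*(0)*conj(0)]
      = (1/6)[(24) + (-6) + (0)] = 18/6 = 3
Dimension check: dim(rho) = sum (mult * dim) = 3*1 + 3*1 + 3*2 = 12 = chi_rho(e) = 12.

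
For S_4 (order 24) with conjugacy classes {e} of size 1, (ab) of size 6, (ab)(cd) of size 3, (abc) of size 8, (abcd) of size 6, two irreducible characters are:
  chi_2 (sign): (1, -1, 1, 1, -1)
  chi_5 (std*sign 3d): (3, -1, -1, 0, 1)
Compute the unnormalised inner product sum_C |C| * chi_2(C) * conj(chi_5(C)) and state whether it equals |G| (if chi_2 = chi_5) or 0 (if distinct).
Sum = 0; so <chi_2, chi_5> = 0 (distinct irreducibles are orthogonal).

Solution. Compute term by term over conjugacy classes (|C| * chi_2(C) * conj(chi_5(C))):
  1*(1)*conj(3) + 6*(-1)*conj(-1) + 3*(1)*conj(-1) + 8*(1)*conj(0) + 6*(-1)*conj(1)
  = (3) + (6) + (-3) + (0) + (-6)
  = 0.
Dividing by |G| = 24 gives 0/24 = 0, matching the row-orthogonality relation <chi_2, chi_5> = [chi_2 = chi_5].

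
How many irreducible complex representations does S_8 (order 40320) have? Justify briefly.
22

Justification: The number of irreducible complex representations of a finite group equals its number of conjugacy classes. Conjugacy classes in S_8 correspond to cycle types, i.e. partitions of 8; there are p(8) = 22 of them, so S_8 (order 40320) has exactly 22 irreducible complex representations.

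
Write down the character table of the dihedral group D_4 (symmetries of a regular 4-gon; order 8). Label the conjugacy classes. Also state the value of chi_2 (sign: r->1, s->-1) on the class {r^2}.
Conjugacy classes: {e} of size 1, {r^2} of size 1, {r^1, r^3} of size 2, {s, sr^2, ...} of size 2, {sr, sr^3, ...} of size 2.
Character table:
  irrep \ class              {e} (size 1)  {r^2} (size 1)  {r^1, r^3} (size 2)  {s, sr^2, ...} (size 2)  {sr, sr^3, ...} (size 2)
  chi_1 (triv)               1             1               1                    1                        1                       
  chi_2 (sign: r->1, s->-1)  1             1               1                    -1                       -1                      
  chi_3 (r->-1, s->1)        1             1               -1                   1                        -1                      
  chi_4 (r->-1, s->-1)       1             1               -1                   -1                       1                       
  chi_5 (2d, j=1)            2             -2              0                    0                        0                       

Spot check: chi_2 (sign: r->1, s->-1) on {r^2} = 1.

Working: D_4 has order 2*4 = 8 with 5 conjugacy classes, hence 5 irreducibles. Sum of squared dims 1 + 1 + 1 + 1 + 4 = 8 = |G|. Linear characters come from the abelianisation; the 2-dimensional irreps have character r^k -> 2*cos(2*pi*j*k/4), reflections -> 0.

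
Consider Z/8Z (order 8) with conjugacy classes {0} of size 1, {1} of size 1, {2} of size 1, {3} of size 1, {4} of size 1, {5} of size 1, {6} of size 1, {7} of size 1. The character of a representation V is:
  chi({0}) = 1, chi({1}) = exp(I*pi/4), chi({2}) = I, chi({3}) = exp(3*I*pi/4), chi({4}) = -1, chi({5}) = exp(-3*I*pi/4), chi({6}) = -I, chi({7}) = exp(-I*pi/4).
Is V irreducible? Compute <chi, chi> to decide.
Irreducible: <chi, chi> = 1.

Reasoning: <chi, chi> = (1/|G|) sum_C |C| * |chi(C)|^2 = (1/8)[1*|1|^2 + 1*|exp(I*pi/4)|^2 + 1*|I|^2 + 1*|exp(3*I*pi/4)|^2 + 1*|-1|^2 + 1*|exp(-3*I*pi/4)|^2 + 1*|-I|^2 + 1*|exp(-I*pi/4)|^2]
  = (1/8)[(1) + (1) + (1) + (1) + (1) + (1) + (1) + (1)] = 8/8 = 1.
(Exp terms are combined using exp(i*s)*conj(exp(i*t)) = exp(i*(s-t)), and sums of them are collapsed using the identity that for every m > 1 the m distinct m-th roots of unity sum to 0, e.g. 1 + exp(2*I*pi/3) + exp(-2*I*pi/3) = 0.)
A character is irreducible iff <chi, chi> = 1, so this representation is irreducible.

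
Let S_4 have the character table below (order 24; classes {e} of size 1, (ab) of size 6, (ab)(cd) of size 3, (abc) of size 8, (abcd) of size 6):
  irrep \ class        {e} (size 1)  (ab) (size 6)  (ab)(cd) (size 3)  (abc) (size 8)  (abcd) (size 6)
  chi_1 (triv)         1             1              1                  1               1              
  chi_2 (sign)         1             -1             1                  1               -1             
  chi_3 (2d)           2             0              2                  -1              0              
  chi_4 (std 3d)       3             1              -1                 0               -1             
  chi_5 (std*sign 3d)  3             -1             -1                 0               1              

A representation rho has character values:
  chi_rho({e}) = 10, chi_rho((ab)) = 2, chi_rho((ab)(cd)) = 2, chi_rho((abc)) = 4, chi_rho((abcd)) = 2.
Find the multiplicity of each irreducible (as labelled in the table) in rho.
Multiplicities: chi_1: 3, chi_2: 1, chi_3: 0, chi_4: 1, chi_5: 1.

Proof sketch: Use <chi_rho, chi> = (1/|G|) sum_C |C| * chi_rho(C) * conj(chi(C)) with |G| = 24 for each irreducible chi in the table:
  <chi_rho, chi_1> = (1/24)[1*(10)*conj(1) + 6*(2)*conj(1) + 3*(2)*conj(1) + 8*(4)*conj(1) + 6*(2)*conj(1)]
      = (1/24)[(10) + (12) + (6) + (32) + (12)] = 72/24 = 3
  <chi_rho, chi_2> = (1/24)[1*(10)*conj(1) + 6*(2)*conj(-1) + 3*(2)*conj(1) + 8*(4)*conj(1) + 6*(2)*conj(-1)]
      = (1/24)[(10) + (-12) + (6) + (32) + (-12)] = 24/24 = 1
  <chi_rho, chi_3> = (1/24)[1*(10)*conj(2) + 6*(2)*conj(0) + 3*(2)*conj(2) + 8*(4)*conj(-1) + 6*(2)*conj(0)]
      = (1/24)[(20) + (0) + (12) + (-32) + (0)] = 0/24 = 0
  <chi_rho, chi_4> = (1/24)[1*(10)*conj(3) + 6*(2)*conj(1) + 3*(2)*conj(-1) + 8*(4)*conj(0) + 6*(2)*conj(-1)]
      = (1/24)[(30) + (12) + (-6) + (0) + (-12)] = 24/24 = 1
  <chi_rho, chi_5> = (1/24)[1*(10)*conj(3) + 6*(2)*conj(-1) + 3*(2)*conj(-1) + 8*(4)*conj(0) + 6*(2)*conj(1)]
      = (1/24)[(30) + (-12) + (-6) + (0) + (12)] = 24/24 = 1
Dimension check: dim(rho) = sum (mult * dim) = 3*1 + 1*1 + 0*2 + 1*3 + 1*3 = 10 = chi_rho(e) = 10.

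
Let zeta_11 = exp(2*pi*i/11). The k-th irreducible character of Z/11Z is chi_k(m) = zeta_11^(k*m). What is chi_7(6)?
chi_7(6) = zeta_11^42 = exp(-4*I*pi/11)

Details: chi_7(6) = zeta_11^(7*6) = zeta_11^42. Since zeta_11^11 = 1, this equals zeta_11^9 = exp(2*pi*i*9/11) = exp(-4*I*pi/11).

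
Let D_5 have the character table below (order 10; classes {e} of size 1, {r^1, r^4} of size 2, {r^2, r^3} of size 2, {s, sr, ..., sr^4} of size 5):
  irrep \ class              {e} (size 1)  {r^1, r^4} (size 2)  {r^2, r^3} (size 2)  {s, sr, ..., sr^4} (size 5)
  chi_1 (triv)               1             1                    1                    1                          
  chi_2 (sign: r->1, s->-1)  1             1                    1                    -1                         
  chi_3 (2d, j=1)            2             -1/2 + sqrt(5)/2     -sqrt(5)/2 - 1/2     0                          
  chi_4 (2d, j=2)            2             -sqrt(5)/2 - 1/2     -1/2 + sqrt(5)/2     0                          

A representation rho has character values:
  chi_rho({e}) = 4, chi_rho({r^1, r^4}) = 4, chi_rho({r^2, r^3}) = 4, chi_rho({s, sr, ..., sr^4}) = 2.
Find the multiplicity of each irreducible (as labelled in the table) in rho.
Multiplicities: chi_1: 3, chi_2: 1, chi_3: 0, chi_4: 0.

Solution. Use <chi_rho, chi> = (1/|G|) sum_C |C| * chi_rho(C) * conj(chi(C)) with |G| = 10 for each irreducible chi in the table:
  <chi_rho, chi_1> = (1/10)[1*(4)*conj(1) + 2*(4)*conj(1) + 2*(4)*conj(1) + 5*(2)*conj(1)]
      = (1/10)[(4) + (8) + (8) + (10)] = 30/10 = 3
  <chi_rho, chi_2> = (1/10)[1*(4)*conj(1) + 2*(4)*conj(1) + 2*(4)*conj(1) + 5*(2)*conj(-1)]
      = (1/10)[(4) + (8) + (8) + (-10)] = 10/10 = 1
  <chi_rho, chi_3> = (1/10)[1*(4)*conj(2) + 2*(4)*conj(-1/2 + sqrt(5)/2) + 2*(4)*conj(-sqrt(5)/2 - 1/2) + 5*(2)*conj(0)]
      = (1/10)[(8) + (-4 + 4*sqrt(5)) + (-4*sqrt(5) - 4) + (0)] = 0/10 = 0
  <chi_rho, chi_4> = (1/10)[1*(4)*conj(2) + 2*(4)*conj(-sqrt(5)/2 - 1/2) + 2*(4)*conj(-1/2 + sqrt(5)/2) + 5*(2)*conj(0)]
      = (1/10)[(8) + (-4*sqrt(5) - 4) + (-4 + 4*sqrt(5)) + (0)] = 0/10 = 0
Dimension check: dim(rho) = sum (mult * dim) = 3*1 + 1*1 + 0*2 + 0*2 = 4 = chi_rho(e) = 4.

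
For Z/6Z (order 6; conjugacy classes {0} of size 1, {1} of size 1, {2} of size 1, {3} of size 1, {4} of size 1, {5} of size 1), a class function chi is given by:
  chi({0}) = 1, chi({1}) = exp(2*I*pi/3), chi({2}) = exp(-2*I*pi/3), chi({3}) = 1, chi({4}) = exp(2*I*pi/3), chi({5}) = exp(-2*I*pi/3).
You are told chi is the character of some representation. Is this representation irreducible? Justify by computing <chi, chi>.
Irreducible: <chi, chi> = 1.

Derivation: <chi, chi> = (1/|G|) sum_C |C| * |chi(C)|^2 = (1/6)[1*|1|^2 + 1*|exp(2*I*pi/3)|^2 + 1*|exp(-2*I*pi/3)|^2 + 1*|1|^2 + 1*|exp(2*I*pi/3)|^2 + 1*|exp(-2*I*pi/3)|^2]
  = (1/6)[(1) + (1) + (1) + (1) + (1) + (1)] = 6/6 = 1.
(Exp terms are combined using exp(i*s)*conj(exp(i*t)) = exp(i*(s-t)), and sums of them are collapsed using the identity that for every m > 1 the m distinct m-th roots of unity sum to 0, e.g. 1 + exp(2*I*pi/3) + exp(-2*I*pi/3) = 0.)
A character is irreducible iff <chi, chi> = 1, so this representation is irreducible.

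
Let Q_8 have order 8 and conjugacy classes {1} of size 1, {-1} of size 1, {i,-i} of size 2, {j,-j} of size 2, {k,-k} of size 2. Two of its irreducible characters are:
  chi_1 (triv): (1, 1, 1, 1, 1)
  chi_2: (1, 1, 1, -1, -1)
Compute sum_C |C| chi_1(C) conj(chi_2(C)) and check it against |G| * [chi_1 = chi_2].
Sum = 0; so <chi_1, chi_2> = 0 (distinct irreducibles are orthogonal).

Argument: Compute term by term over conjugacy classes (|C| * chi_1(C) * conj(chi_2(C))):
  1*(1)*conj(1) + 1*(1)*conj(1) + 2*(1)*conj(1) + 2*(1)*conj(-1) + 2*(1)*conj(-1)
  = (1) + (1) + (2) + (-2) + (-2)
  = 0.
Dividing by |G| = 8 gives 0/8 = 0, matching the row-orthogonality relation <chi_1, chi_2> = [chi_1 = chi_2].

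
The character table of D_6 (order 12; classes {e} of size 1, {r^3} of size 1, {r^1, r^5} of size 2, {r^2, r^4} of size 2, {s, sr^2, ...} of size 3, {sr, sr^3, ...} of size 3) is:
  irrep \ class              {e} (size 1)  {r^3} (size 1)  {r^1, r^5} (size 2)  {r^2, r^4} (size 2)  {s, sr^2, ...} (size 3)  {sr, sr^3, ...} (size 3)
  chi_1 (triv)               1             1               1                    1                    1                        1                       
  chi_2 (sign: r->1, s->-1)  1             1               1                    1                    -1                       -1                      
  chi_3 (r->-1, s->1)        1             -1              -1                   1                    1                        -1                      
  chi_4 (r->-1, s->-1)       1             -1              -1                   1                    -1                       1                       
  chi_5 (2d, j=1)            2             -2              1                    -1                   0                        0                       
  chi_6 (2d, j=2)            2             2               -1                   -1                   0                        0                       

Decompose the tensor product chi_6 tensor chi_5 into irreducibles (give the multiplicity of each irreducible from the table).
chi_6 tensor chi_5 = chi_3 + chi_4 + chi_5 (all other irreducibles have multiplicity 0).

Why: The character of a tensor product is the pointwise product (chi_6 * chi_5)(C) = chi_6(C) * chi_5(C):
  {e}: (2)*(2), {r^3}: (2)*(-2), {r^1, r^5}: (-1)*(1), {r^2, r^4}: (-1)*(-1), {s, sr^2, ...}: (0)*(0), {sr, sr^3, ...}: (0)*(0)
so (chi_6 * chi_5) takes values
  {e} -> 4, {r^3} -> -4, {r^1, r^5} -> -1, {r^2, r^4} -> 1, {s, sr^2, ...} -> 0, {sr, sr^3, ...} -> 0.
Now take the inner product of this character with each irreducible chi from the table, <chi_6*chi_5, chi> = (1/12) sum_C |C| (chi_6*chi_5)(C) conj(chi(C)):
  <chi_6*chi_5, chi_1> = (1/12)[1*(4)*conj(1) + 1*(-4)*conj(1) + 2*(-1)*conj(1) + 2*(1)*conj(1) + 3*(0)*conj(1) + 3*(0)*conj(1)]
      = (1/12)[(4) + (-4) + (-2) + (2) + (0) + (0)] = 0/12 = 0
  <chi_6*chi_5, chi_2> = (1/12)[1*(4)*conj(1) + 1*(-4)*conj(1) + 2*(-1)*conj(1) + 2*(1)*conj(1) + 3*(0)*conj(-1) + 3*(0)*conj(-1)]
      = (1/12)[(4) + (-4) + (-2) + (2) + (0) + (0)] = 0/12 = 0
  <chi_6*chi_5, chi_3> = (1/12)[1*(4)*conj(1) + 1*(-4)*conj(-1) + 2*(-1)*conj(-1) + 2*(1)*conj(1) + 3*(0)*conj(1) + 3*(0)*conj(-1)]
      = (1/12)[(4) + (4) + (2) + (2) + (0) + (0)] = 12/12 = 1
  <chi_6*chi_5, chi_4> = (1/12)[1*(4)*conj(1) + 1*(-4)*conj(-1) + 2*(-1)*conj(-1) + 2*(1)*conj(1) + 3*(0)*conj(-1) + 3*(0)*conj(1)]
      = (1/12)[(4) + (4) + (2) + (2) + (0) + (0)] = 12/12 = 1
  <chi_6*chi_5, chi_5> = (1/12)[1*(4)*conj(2) + 1*(-4)*conj(-2) + 2*(-1)*conj(1) + 2*(1)*conj(-1) + 3*(0)*conj(0) + 3*(0)*conj(0)]
      = (1/12)[(8) + (8) + (-2) + (-2) + (0) + (0)] = 12/12 = 1
  <chi_6*chi_5, chi_6> = (1/12)[1*(4)*conj(2) + 1*(-4)*conj(2) + 2*(-1)*conj(-1) + 2*(1)*conj(-1) + 3*(0)*conj(0) + 3*(0)*conj(0)]
      = (1/12)[(8) + (-8) + (2) + (-2) + (0) + (0)] = 0/12 = 0
Hence the multiplicities are chi_3: 1, chi_4: 1, chi_5: 1. Dimension check: dim(chi_6)*dim(chi_5) = 2*2 = 4 and sum (mult * dim) = 1*1 + 1*1 + 1*2 = 4.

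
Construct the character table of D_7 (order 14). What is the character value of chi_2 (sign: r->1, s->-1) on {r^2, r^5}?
Conjugacy classes: {e} of size 1, {r^1, r^6} of size 2, {r^2, r^5} of size 2, {r^3, r^4} of size 2, {s, sr, ..., sr^6} of size 7.
Character table:
  irrep \ class              {e} (size 1)  {r^1, r^6} (size 2)  {r^2, r^5} (size 2)  {r^3, r^4} (size 2)  {s, sr, ..., sr^6} (size 7)
  chi_1 (triv)               1             1                    1                    1                    1                          
  chi_2 (sign: r->1, s->-1)  1             1                    1                    1                    -1                         
  chi_3 (2d, j=1)            2             2*cos(2*pi/7)        -2*cos(3*pi/7)       -2*cos(pi/7)         0                          
  chi_4 (2d, j=2)            2             -2*cos(3*pi/7)       -2*cos(pi/7)         2*cos(2*pi/7)        0                          
  chi_5 (2d, j=3)            2             -2*cos(pi/7)         2*cos(2*pi/7)        -2*cos(3*pi/7)       0                          

Spot check: chi_2 (sign: r->1, s->-1) on {r^2, r^5} = 1.

Why: D_7 has order 2*7 = 14 with 5 conjugacy classes, hence 5 irreducibles. Sum of squared dims 1 + 1 + 4 + 4 + 4 = 14 = |G|. Linear characters come from the abelianisation; the 2-dimensional irreps have character r^k -> 2*cos(2*pi*j*k/7), reflections -> 0.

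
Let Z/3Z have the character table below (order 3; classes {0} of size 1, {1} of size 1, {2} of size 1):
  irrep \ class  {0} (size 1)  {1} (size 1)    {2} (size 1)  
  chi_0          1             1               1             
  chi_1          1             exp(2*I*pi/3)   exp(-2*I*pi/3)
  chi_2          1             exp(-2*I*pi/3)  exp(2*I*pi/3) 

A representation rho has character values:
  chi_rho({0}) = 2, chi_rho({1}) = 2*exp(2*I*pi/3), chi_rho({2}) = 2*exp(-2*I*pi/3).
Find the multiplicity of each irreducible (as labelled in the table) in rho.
Multiplicities: chi_0: 0, chi_1: 2, chi_2: 0.

Argument: Use <chi_rho, chi> = (1/|G|) sum_C |C| * chi_rho(C) * conj(chi(C)) with |G| = 3 for each irreducible chi in the table:
  <chi_rho, chi_0> = (1/3)[1*(2)*conj(1) + 1*(2*exp(2*I*pi/3))*conj(1) + 1*(2*exp(-2*I*pi/3))*conj(1)]
      = (1/3)[(2) + (2*exp(2*I*pi/3)) + (2*exp(-2*I*pi/3))] = 0/3 = 0
  <chi_rho, chi_1> = (1/3)[1*(2)*conj(1) + 1*(2*exp(2*I*pi/3))*conj(exp(2*I*pi/3)) + 1*(2*exp(-2*I*pi/3))*conj(exp(-2*I*pi/3))]
      = (1/3)[(2) + (2) + (2)] = 6/3 = 2
  <chi_rho, chi_2> = (1/3)[1*(2)*conj(1) + 1*(2*exp(2*I*pi/3))*conj(exp(-2*I*pi/3)) + 1*(2*exp(-2*I*pi/3))*conj(exp(2*I*pi/3))]
      = (1/3)[(2) + (2*exp(-2*I*pi/3)) + (2*exp(2*I*pi/3))] = 0/3 = 0
(Exp terms are combined using exp(i*s)*conj(exp(i*t)) = exp(i*(s-t)), and sums of them are collapsed using the identity that for every m > 1 the m distinct m-th roots of unity sum to 0, e.g. 1 + exp(2*I*pi/3) + exp(-2*I*pi/3) = 0.)
Dimension check: dim(rho) = sum (mult * dim) = 0*1 + 2*1 + 0*1 = 2 = chi_rho(e) = 2.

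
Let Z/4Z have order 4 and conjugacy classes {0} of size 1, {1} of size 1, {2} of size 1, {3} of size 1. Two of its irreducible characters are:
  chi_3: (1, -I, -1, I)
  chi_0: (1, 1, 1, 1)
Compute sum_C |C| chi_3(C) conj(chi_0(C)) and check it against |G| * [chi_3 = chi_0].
Sum = 0; so <chi_3, chi_0> = 0 (distinct irreducibles are orthogonal).

Reasoning: Compute term by term over conjugacy classes (|C| * chi_3(C) * conj(chi_0(C))):
  1*(1)*conj(1) + 1*(-I)*conj(1) + 1*(-1)*conj(1) + 1*(I)*conj(1)
  = (1) + (-I) + (-1) + (I)
  = 0.
(Exp terms are combined using exp(i*s)*conj(exp(i*t)) = exp(i*(s-t)), and sums of them are collapsed using the identity that for every m > 1 the m distinct m-th roots of unity sum to 0, e.g. 1 + exp(2*I*pi/3) + exp(-2*I*pi/3) = 0.)
Dividing by |G| = 4 gives 0/4 = 0, matching the row-orthogonality relation <chi_3, chi_0> = [chi_3 = chi_0].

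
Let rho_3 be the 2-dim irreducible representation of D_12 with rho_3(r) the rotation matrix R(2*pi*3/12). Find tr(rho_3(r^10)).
chi_{rho_3}(r^10) = 2*cos(2*pi*3*10/12) = -2

Argument: rho_3(r^10) is rotation by angle 2*pi*3*10/12, whose trace is 2*cos(2*pi*3*10/12) = -2.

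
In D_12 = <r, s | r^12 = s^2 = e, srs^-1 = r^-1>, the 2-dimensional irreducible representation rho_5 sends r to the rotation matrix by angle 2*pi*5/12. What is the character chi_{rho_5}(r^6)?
chi_{rho_5}(r^6) = 2*cos(2*pi*5*6/12) = -2

rho_5(r^6) is rotation by angle 2*pi*5*6/12, whose trace is 2*cos(2*pi*5*6/12) = -2.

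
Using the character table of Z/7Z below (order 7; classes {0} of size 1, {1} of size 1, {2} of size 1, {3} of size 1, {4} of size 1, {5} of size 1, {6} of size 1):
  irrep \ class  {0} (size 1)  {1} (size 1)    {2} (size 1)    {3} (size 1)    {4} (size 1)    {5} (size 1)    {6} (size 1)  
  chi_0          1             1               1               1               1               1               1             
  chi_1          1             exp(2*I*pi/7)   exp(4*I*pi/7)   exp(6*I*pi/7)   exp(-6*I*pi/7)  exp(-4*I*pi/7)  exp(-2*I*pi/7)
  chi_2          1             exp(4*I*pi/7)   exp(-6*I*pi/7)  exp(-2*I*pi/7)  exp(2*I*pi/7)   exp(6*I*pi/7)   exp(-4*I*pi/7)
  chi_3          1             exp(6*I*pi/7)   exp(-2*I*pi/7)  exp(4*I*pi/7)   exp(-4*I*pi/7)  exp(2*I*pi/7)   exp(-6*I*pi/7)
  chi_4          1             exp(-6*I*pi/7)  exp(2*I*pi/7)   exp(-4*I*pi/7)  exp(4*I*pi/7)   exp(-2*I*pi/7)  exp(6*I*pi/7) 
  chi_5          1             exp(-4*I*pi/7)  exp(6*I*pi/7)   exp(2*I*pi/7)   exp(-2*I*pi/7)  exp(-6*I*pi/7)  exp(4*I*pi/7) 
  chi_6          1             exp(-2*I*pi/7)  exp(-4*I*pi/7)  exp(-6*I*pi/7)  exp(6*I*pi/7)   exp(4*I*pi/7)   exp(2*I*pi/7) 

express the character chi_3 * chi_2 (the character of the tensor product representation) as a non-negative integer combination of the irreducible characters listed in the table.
chi_3 tensor chi_2 = chi_5 (all other irreducibles have multiplicity 0).

Solution. The character of a tensor product is the pointwise product (chi_3 * chi_2)(C) = chi_3(C) * chi_2(C):
  {0}: (1)*(1), {1}: (exp(6*I*pi/7))*(exp(4*I*pi/7)), {2}: (exp(-2*I*pi/7))*(exp(-6*I*pi/7)), {3}: (exp(4*I*pi/7))*(exp(-2*I*pi/7)), {4}: (exp(-4*I*pi/7))*(exp(2*I*pi/7)), {5}: (exp(2*I*pi/7))*(exp(6*I*pi/7)), {6}: (exp(-6*I*pi/7))*(exp(-4*I*pi/7))
so (chi_3 * chi_2) takes values
  {0} -> 1, {1} -> exp(-4*I*pi/7), {2} -> exp(6*I*pi/7), {3} -> exp(2*I*pi/7), {4} -> exp(-2*I*pi/7), {5} -> exp(-6*I*pi/7), {6} -> exp(4*I*pi/7).
Now take the inner product of this character with each irreducible chi from the table, <chi_3*chi_2, chi> = (1/7) sum_C |C| (chi_3*chi_2)(C) conj(chi(C)):
  <chi_3*chi_2, chi_0> = (1/7)[1*(1)*conj(1) + 1*(exp(-4*I*pi/7))*conj(1) + 1*(exp(6*I*pi/7))*conj(1) + 1*(exp(2*I*pi/7))*conj(1) + 1*(exp(-2*I*pi/7))*conj(1) + 1*(exp(-6*I*pi/7))*conj(1) + 1*(exp(4*I*pi/7))*conj(1)]
      = (1/7)[(1) + (exp(-4*I*pi/7)) + (exp(6*I*pi/7)) + (exp(2*I*pi/7)) + (exp(-2*I*pi/7)) + (exp(-6*I*pi/7)) + (exp(4*I*pi/7))] = 0/7 = 0
  <chi_3*chi_2, chi_1> = (1/7)[1*(1)*conj(1) + 1*(exp(-4*I*pi/7))*conj(exp(2*I*pi/7)) + 1*(exp(6*I*pi/7))*conj(exp(4*I*pi/7)) + 1*(exp(2*I*pi/7))*conj(exp(6*I*pi/7)) + 1*(exp(-2*I*pi/7))*conj(exp(-6*I*pi/7)) + 1*(exp(-6*I*pi/7))*conj(exp(-4*I*pi/7)) + 1*(exp(4*I*pi/7))*conj(exp(-2*I*pi/7))]
      = (1/7)[(1) + (exp(-6*I*pi/7)) + (exp(2*I*pi/7)) + (exp(-4*I*pi/7)) + (exp(4*I*pi/7)) + (exp(-2*I*pi/7)) + (exp(6*I*pi/7))] = 0/7 = 0
  <chi_3*chi_2, chi_2> = (1/7)[1*(1)*conj(1) + 1*(exp(-4*I*pi/7))*conj(exp(4*I*pi/7)) + 1*(exp(6*I*pi/7))*conj(exp(-6*I*pi/7)) + 1*(exp(2*I*pi/7))*conj(exp(-2*I*pi/7)) + 1*(exp(-2*I*pi/7))*conj(exp(2*I*pi/7)) + 1*(exp(-6*I*pi/7))*conj(exp(6*I*pi/7)) + 1*(exp(4*I*pi/7))*conj(exp(-4*I*pi/7))]
      = (1/7)[(1) + (exp(6*I*pi/7)) + (exp(-2*I*pi/7)) + (exp(4*I*pi/7)) + (exp(-4*I*pi/7)) + (exp(2*I*pi/7)) + (exp(-6*I*pi/7))] = 0/7 = 0
  <chi_3*chi_2, chi_3> = (1/7)[1*(1)*conj(1) + 1*(exp(-4*I*pi/7))*conj(exp(6*I*pi/7)) + 1*(exp(6*I*pi/7))*conj(exp(-2*I*pi/7)) + 1*(exp(2*I*pi/7))*conj(exp(4*I*pi/7)) + 1*(exp(-2*I*pi/7))*conj(exp(-4*I*pi/7)) + 1*(exp(-6*I*pi/7))*conj(exp(2*I*pi/7)) + 1*(exp(4*I*pi/7))*conj(exp(-6*I*pi/7))]
      = (1/7)[(1) + (exp(4*I*pi/7)) + (exp(-6*I*pi/7)) + (exp(-2*I*pi/7)) + (exp(2*I*pi/7)) + (exp(6*I*pi/7)) + (exp(-4*I*pi/7))] = 0/7 = 0
  <chi_3*chi_2, chi_4> = (1/7)[1*(1)*conj(1) + 1*(exp(-4*I*pi/7))*conj(exp(-6*I*pi/7)) + 1*(exp(6*I*pi/7))*conj(exp(2*I*pi/7)) + 1*(exp(2*I*pi/7))*conj(exp(-4*I*pi/7)) + 1*(exp(-2*I*pi/7))*conj(exp(4*I*pi/7)) + 1*(exp(-6*I*pi/7))*conj(exp(-2*I*pi/7)) + 1*(exp(4*I*pi/7))*conj(exp(6*I*pi/7))]
      = (1/7)[(1) + (exp(2*I*pi/7)) + (exp(4*I*pi/7)) + (exp(6*I*pi/7)) + (exp(-6*I*pi/7)) + (exp(-4*I*pi/7)) + (exp(-2*I*pi/7))] = 0/7 = 0
  <chi_3*chi_2, chi_5> = (1/7)[1*(1)*conj(1) + 1*(exp(-4*I*pi/7))*conj(exp(-4*I*pi/7)) + 1*(exp(6*I*pi/7))*conj(exp(6*I*pi/7)) + 1*(exp(2*I*pi/7))*conj(exp(2*I*pi/7)) + 1*(exp(-2*I*pi/7))*conj(exp(-2*I*pi/7)) + 1*(exp(-6*I*pi/7))*conj(exp(-6*I*pi/7)) + 1*(exp(4*I*pi/7))*conj(exp(4*I*pi/7))]
      = (1/7)[(1) + (1) + (1) + (1) + (1) + (1) + (1)] = 7/7 = 1
  <chi_3*chi_2, chi_6> = (1/7)[1*(1)*conj(1) + 1*(exp(-4*I*pi/7))*conj(exp(-2*I*pi/7)) + 1*(exp(6*I*pi/7))*conj(exp(-4*I*pi/7)) + 1*(exp(2*I*pi/7))*conj(exp(-6*I*pi/7)) + 1*(exp(-2*I*pi/7))*conj(exp(6*I*pi/7)) + 1*(exp(-6*I*pi/7))*conj(exp(4*I*pi/7)) + 1*(exp(4*I*pi/7))*conj(exp(2*I*pi/7))]
      = (1/7)[(1) + (exp(-2*I*pi/7)) + (exp(-4*I*pi/7)) + (exp(-6*I*pi/7)) + (exp(6*I*pi/7)) + (exp(4*I*pi/7)) + (exp(2*I*pi/7))] = 0/7 = 0
(Exp terms are combined using exp(i*s)*conj(exp(i*t)) = exp(i*(s-t)), and sums of them are collapsed using the identity that for every m > 1 the m distinct m-th roots of unity sum to 0, e.g. 1 + exp(2*I*pi/3) + exp(-2*I*pi/3) = 0.)
Hence the multiplicities are chi_5: 1. Dimension check: dim(chi_3)*dim(chi_2) = 1*1 = 1 and sum (mult * dim) = 1*1 = 1.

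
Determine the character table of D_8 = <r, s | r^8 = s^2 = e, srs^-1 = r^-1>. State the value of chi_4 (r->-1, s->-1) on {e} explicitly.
Conjugacy classes: {e} of size 1, {r^4} of size 1, {r^1, r^7} of size 2, {r^2, r^6} of size 2, {r^3, r^5} of size 2, {s, sr^2, ...} of size 4, {sr, sr^3, ...} of size 4.
Character table:
  irrep \ class              {e} (size 1)  {r^4} (size 1)  {r^1, r^7} (size 2)  {r^2, r^6} (size 2)  {r^3, r^5} (size 2)  {s, sr^2, ...} (size 4)  {sr, sr^3, ...} (size 4)
  chi_1 (triv)               1             1               1                    1                    1                    1                        1                       
  chi_2 (sign: r->1, s->-1)  1             1               1                    1                    1                    -1                       -1                      
  chi_3 (r->-1, s->1)        1             1               -1                   1                    -1                   1                        -1                      
  chi_4 (r->-1, s->-1)       1             1               -1                   1                    -1                   -1                       1                       
  chi_5 (2d, j=1)            2             -2              sqrt(2)              0                    -sqrt(2)             0                        0                       
  chi_6 (2d, j=2)            2             2               0                    -2                   0                    0                        0                       
  chi_7 (2d, j=3)            2             -2              -sqrt(2)             0                    sqrt(2)              0                        0                       

Spot check: chi_4 (r->-1, s->-1) on {e} = 1.

Solution. D_8 has order 2*8 = 16 with 7 conjugacy classes, hence 7 irreducibles. Sum of squared dims 1 + 1 + 1 + 1 + 4 + 4 + 4 = 16 = |G|. Linear characters come from the abelianisation; the 2-dimensional irreps have character r^k -> 2*cos(2*pi*j*k/8), reflections -> 0.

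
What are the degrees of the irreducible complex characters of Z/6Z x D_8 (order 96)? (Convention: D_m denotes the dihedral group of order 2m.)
Dimensions: 1, 1, 1, 1, 1, 1, 1, 1, 1, 1, 1, 1, 1, 1, 1, 1, 1, 1, 1, 1, 1, 1, 1, 1, 2, 2, 2, 2, 2, 2, 2, 2, 2, 2, 2, 2, 2, 2, 2, 2, 2, 2

Argument: There are 42 irreducibles (= number of conjugacy classes). Their dimensions d_i satisfy sum d_i^2 = |G| = 96: 1 + 1 + 1 + 1 + 1 + 1 + 1 + 1 + 1 + 1 + 1 + 1 + 1 + 1 + 1 + 1 + 1 + 1 + 1 + 1 + 1 + 1 + 1 + 1 + 4 + 4 + 4 + 4 + 4 + 4 + 4 + 4 + 4 + 4 + 4 + 4 + 4 + 4 + 4 + 4 + 4 + 4 = 96. (For the product with Z/6Z: each of the 6 1-dim characters of Z/6Z tensors with each irrep of D_8, giving 6 copies of each D_8-dimension.)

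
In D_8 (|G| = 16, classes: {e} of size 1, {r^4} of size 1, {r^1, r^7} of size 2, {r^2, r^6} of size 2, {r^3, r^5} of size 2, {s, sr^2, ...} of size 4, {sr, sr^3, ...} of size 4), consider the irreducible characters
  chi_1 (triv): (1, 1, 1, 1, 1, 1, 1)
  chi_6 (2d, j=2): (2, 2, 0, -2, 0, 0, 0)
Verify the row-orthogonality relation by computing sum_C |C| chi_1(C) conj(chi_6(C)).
Sum = 0; so <chi_1, chi_6> = 0 (distinct irreducibles are orthogonal).

Explanation: Compute term by term over conjugacy classes (|C| * chi_1(C) * conj(chi_6(C))):
  1*(1)*conj(2) + 1*(1)*conj(2) + 2*(1)*conj(0) + 2*(1)*conj(-2) + 2*(1)*conj(0) + 4*(1)*conj(0) + 4*(1)*conj(0)
  = (2) + (2) + (0) + (-4) + (0) + (0) + (0)
  = 0.
Dividing by |G| = 16 gives 0/16 = 0, matching the row-orthogonality relation <chi_1, chi_6> = [chi_1 = chi_6].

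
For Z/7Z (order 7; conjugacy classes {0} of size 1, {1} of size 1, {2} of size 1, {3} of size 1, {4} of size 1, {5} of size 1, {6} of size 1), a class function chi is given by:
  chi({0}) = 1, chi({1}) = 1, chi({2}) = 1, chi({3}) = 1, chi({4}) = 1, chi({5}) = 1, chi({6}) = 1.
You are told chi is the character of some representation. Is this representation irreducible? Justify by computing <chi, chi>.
Irreducible: <chi, chi> = 1.

Derivation: <chi, chi> = (1/|G|) sum_C |C| * |chi(C)|^2 = (1/7)[1*|1|^2 + 1*|1|^2 + 1*|1|^2 + 1*|1|^2 + 1*|1|^2 + 1*|1|^2 + 1*|1|^2]
  = (1/7)[(1) + (1) + (1) + (1) + (1) + (1) + (1)] = 7/7 = 1.
(Exp terms are combined using exp(i*s)*conj(exp(i*t)) = exp(i*(s-t)), and sums of them are collapsed using the identity that for every m > 1 the m distinct m-th roots of unity sum to 0, e.g. 1 + exp(2*I*pi/3) + exp(-2*I*pi/3) = 0.)
A character is irreducible iff <chi, chi> = 1, so this representation is irreducible.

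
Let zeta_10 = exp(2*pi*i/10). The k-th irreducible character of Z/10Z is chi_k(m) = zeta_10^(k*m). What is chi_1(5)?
chi_1(5) = zeta_10^5 = -1

Justification: chi_1(5) = zeta_10^(1*5) = zeta_10^5. Since zeta_10^10 = 1, this equals zeta_10^5 = exp(2*pi*i*5/10) = -1.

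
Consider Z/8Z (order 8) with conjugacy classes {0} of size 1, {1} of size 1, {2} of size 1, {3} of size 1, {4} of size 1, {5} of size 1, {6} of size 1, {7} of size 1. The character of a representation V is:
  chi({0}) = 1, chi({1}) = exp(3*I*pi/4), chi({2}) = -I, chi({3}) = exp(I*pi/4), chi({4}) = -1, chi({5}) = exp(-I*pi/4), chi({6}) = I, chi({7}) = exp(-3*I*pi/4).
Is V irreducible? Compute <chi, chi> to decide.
Irreducible: <chi, chi> = 1.

Argument: <chi, chi> = (1/|G|) sum_C |C| * |chi(C)|^2 = (1/8)[1*|1|^2 + 1*|exp(3*I*pi/4)|^2 + 1*|-I|^2 + 1*|exp(I*pi/4)|^2 + 1*|-1|^2 + 1*|exp(-I*pi/4)|^2 + 1*|I|^2 + 1*|exp(-3*I*pi/4)|^2]
  = (1/8)[(1) + (1) + (1) + (1) + (1) + (1) + (1) + (1)] = 8/8 = 1.
(Exp terms are combined using exp(i*s)*conj(exp(i*t)) = exp(i*(s-t)), and sums of them are collapsed using the identity that for every m > 1 the m distinct m-th roots of unity sum to 0, e.g. 1 + exp(2*I*pi/3) + exp(-2*I*pi/3) = 0.)
A character is irreducible iff <chi, chi> = 1, so this representation is irreducible.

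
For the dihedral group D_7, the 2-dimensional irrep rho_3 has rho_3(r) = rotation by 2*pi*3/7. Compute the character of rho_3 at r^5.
chi_{rho_3}(r^5) = 2*cos(2*pi*3*5/7) = 2*cos(30*pi/7)

Why: rho_3(r^5) is rotation by angle 2*pi*3*5/7, whose trace is 2*cos(2*pi*3*5/7) = 2*cos(30*pi/7).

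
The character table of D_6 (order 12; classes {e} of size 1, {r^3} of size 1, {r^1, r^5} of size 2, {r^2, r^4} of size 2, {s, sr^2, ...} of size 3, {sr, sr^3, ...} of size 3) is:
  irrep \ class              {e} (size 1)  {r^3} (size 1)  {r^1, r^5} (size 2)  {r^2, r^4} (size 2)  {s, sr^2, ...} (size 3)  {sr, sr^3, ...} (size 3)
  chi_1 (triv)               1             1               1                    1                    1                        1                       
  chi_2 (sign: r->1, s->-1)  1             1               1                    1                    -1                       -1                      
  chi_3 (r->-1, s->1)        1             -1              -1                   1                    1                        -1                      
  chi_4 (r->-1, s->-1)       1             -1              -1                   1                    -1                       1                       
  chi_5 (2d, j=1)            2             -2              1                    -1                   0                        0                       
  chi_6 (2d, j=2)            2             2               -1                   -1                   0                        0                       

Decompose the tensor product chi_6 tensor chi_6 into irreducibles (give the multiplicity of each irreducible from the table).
chi_6 tensor chi_6 = chi_1 + chi_2 + chi_6 (all other irreducibles have multiplicity 0).

The character of a tensor product is the pointwise product (chi_6 * chi_6)(C) = chi_6(C) * chi_6(C):
  {e}: (2)*(2), {r^3}: (2)*(2), {r^1, r^5}: (-1)*(-1), {r^2, r^4}: (-1)*(-1), {s, sr^2, ...}: (0)*(0), {sr, sr^3, ...}: (0)*(0)
so (chi_6 * chi_6) takes values
  {e} -> 4, {r^3} -> 4, {r^1, r^5} -> 1, {r^2, r^4} -> 1, {s, sr^2, ...} -> 0, {sr, sr^3, ...} -> 0.
Now take the inner product of this character with each irreducible chi from the table, <chi_6*chi_6, chi> = (1/12) sum_C |C| (chi_6*chi_6)(C) conj(chi(C)):
  <chi_6*chi_6, chi_1> = (1/12)[1*(4)*conj(1) + 1*(4)*conj(1) + 2*(1)*conj(1) + 2*(1)*conj(1) + 3*(0)*conj(1) + 3*(0)*conj(1)]
      = (1/12)[(4) + (4) + (2) + (2) + (0) + (0)] = 12/12 = 1
  <chi_6*chi_6, chi_2> = (1/12)[1*(4)*conj(1) + 1*(4)*conj(1) + 2*(1)*conj(1) + 2*(1)*conj(1) + 3*(0)*conj(-1) + 3*(0)*conj(-1)]
      = (1/12)[(4) + (4) + (2) + (2) + (0) + (0)] = 12/12 = 1
  <chi_6*chi_6, chi_3> = (1/12)[1*(4)*conj(1) + 1*(4)*conj(-1) + 2*(1)*conj(-1) + 2*(1)*conj(1) + 3*(0)*conj(1) + 3*(0)*conj(-1)]
      = (1/12)[(4) + (-4) + (-2) + (2) + (0) + (0)] = 0/12 = 0
  <chi_6*chi_6, chi_4> = (1/12)[1*(4)*conj(1) + 1*(4)*conj(-1) + 2*(1)*conj(-1) + 2*(1)*conj(1) + 3*(0)*conj(-1) + 3*(0)*conj(1)]
      = (1/12)[(4) + (-4) + (-2) + (2) + (0) + (0)] = 0/12 = 0
  <chi_6*chi_6, chi_5> = (1/12)[1*(4)*conj(2) + 1*(4)*conj(-2) + 2*(1)*conj(1) + 2*(1)*conj(-1) + 3*(0)*conj(0) + 3*(0)*conj(0)]
      = (1/12)[(8) + (-8) + (2) + (-2) + (0) + (0)] = 0/12 = 0
  <chi_6*chi_6, chi_6> = (1/12)[1*(4)*conj(2) + 1*(4)*conj(2) + 2*(1)*conj(-1) + 2*(1)*conj(-1) + 3*(0)*conj(0) + 3*(0)*conj(0)]
      = (1/12)[(8) + (8) + (-2) + (-2) + (0) + (0)] = 12/12 = 1
Hence the multiplicities are chi_1: 1, chi_2: 1, chi_6: 1. Dimension check: dim(chi_6)*dim(chi_6) = 2*2 = 4 and sum (mult * dim) = 1*1 + 1*1 + 1*2 = 4.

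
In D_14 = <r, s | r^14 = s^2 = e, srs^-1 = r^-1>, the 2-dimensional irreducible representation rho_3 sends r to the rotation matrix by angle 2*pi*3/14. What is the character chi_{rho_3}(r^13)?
chi_{rho_3}(r^13) = 2*cos(2*pi*3*13/14) = 2*cos(3*pi/7)

Argument: rho_3(r^13) is rotation by angle 2*pi*3*13/14, whose trace is 2*cos(2*pi*3*13/14) = 2*cos(3*pi/7).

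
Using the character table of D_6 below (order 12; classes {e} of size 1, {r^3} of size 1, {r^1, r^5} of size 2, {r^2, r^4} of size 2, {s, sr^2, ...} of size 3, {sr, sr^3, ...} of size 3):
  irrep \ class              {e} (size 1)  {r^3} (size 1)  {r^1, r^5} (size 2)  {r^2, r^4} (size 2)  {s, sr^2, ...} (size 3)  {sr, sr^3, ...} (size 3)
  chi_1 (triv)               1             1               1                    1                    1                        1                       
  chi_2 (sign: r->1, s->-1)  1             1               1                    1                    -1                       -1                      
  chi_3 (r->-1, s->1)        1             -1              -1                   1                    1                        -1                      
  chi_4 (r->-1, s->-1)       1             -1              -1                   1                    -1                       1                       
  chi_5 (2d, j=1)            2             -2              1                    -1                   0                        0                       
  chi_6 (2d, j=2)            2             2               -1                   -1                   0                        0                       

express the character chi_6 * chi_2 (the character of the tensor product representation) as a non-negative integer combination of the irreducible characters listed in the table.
chi_6 tensor chi_2 = chi_6 (all other irreducibles have multiplicity 0).

Justification: The character of a tensor product is the pointwise product (chi_6 * chi_2)(C) = chi_6(C) * chi_2(C):
  {e}: (2)*(1), {r^3}: (2)*(1), {r^1, r^5}: (-1)*(1), {r^2, r^4}: (-1)*(1), {s, sr^2, ...}: (0)*(-1), {sr, sr^3, ...}: (0)*(-1)
so (chi_6 * chi_2) takes values
  {e} -> 2, {r^3} -> 2, {r^1, r^5} -> -1, {r^2, r^4} -> -1, {s, sr^2, ...} -> 0, {sr, sr^3, ...} -> 0.
Now take the inner product of this character with each irreducible chi from the table, <chi_6*chi_2, chi> = (1/12) sum_C |C| (chi_6*chi_2)(C) conj(chi(C)):
  <chi_6*chi_2, chi_1> = (1/12)[1*(2)*conj(1) + 1*(2)*conj(1) + 2*(-1)*conj(1) + 2*(-1)*conj(1) + 3*(0)*conj(1) + 3*(0)*conj(1)]
      = (1/12)[(2) + (2) + (-2) + (-2) + (0) + (0)] = 0/12 = 0
  <chi_6*chi_2, chi_2> = (1/12)[1*(2)*conj(1) + 1*(2)*conj(1) + 2*(-1)*conj(1) + 2*(-1)*conj(1) + 3*(0)*conj(-1) + 3*(0)*conj(-1)]
      = (1/12)[(2) + (2) + (-2) + (-2) + (0) + (0)] = 0/12 = 0
  <chi_6*chi_2, chi_3> = (1/12)[1*(2)*conj(1) + 1*(2)*conj(-1) + 2*(-1)*conj(-1) + 2*(-1)*conj(1) + 3*(0)*conj(1) + 3*(0)*conj(-1)]
      = (1/12)[(2) + (-2) + (2) + (-2) + (0) + (0)] = 0/12 = 0
  <chi_6*chi_2, chi_4> = (1/12)[1*(2)*conj(1) + 1*(2)*conj(-1) + 2*(-1)*conj(-1) + 2*(-1)*conj(1) + 3*(0)*conj(-1) + 3*(0)*conj(1)]
      = (1/12)[(2) + (-2) + (2) + (-2) + (0) + (0)] = 0/12 = 0
  <chi_6*chi_2, chi_5> = (1/12)[1*(2)*conj(2) + 1*(2)*conj(-2) + 2*(-1)*conj(1) + 2*(-1)*conj(-1) + 3*(0)*conj(0) + 3*(0)*conj(0)]
      = (1/12)[(4) + (-4) + (-2) + (2) + (0) + (0)] = 0/12 = 0
  <chi_6*chi_2, chi_6> = (1/12)[1*(2)*conj(2) + 1*(2)*conj(2) + 2*(-1)*conj(-1) + 2*(-1)*conj(-1) + 3*(0)*conj(0) + 3*(0)*conj(0)]
      = (1/12)[(4) + (4) + (2) + (2) + (0) + (0)] = 12/12 = 1
Hence the multiplicities are chi_6: 1. Dimension check: dim(chi_6)*dim(chi_2) = 2*1 = 2 and sum (mult * dim) = 1*2 = 2.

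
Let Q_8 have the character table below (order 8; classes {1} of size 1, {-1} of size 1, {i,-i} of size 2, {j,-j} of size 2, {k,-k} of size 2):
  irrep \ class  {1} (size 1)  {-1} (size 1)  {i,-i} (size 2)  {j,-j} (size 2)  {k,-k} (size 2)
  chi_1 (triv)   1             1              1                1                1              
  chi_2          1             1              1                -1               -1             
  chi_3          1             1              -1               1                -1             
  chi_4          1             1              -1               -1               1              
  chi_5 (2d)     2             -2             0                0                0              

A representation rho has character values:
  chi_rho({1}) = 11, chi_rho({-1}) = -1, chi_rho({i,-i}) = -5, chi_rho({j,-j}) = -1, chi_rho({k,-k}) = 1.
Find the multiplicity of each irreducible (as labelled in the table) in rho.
Multiplicities: chi_1: 0, chi_2: 0, chi_3: 2, chi_4: 3, chi_5: 3.

Why: Use <chi_rho, chi> = (1/|G|) sum_C |C| * chi_rho(C) * conj(chi(C)) with |G| = 8 for each irreducible chi in the table:
  <chi_rho, chi_1> = (1/8)[1*(11)*conj(1) + 1*(-1)*conj(1) + 2*(-5)*conj(1) + 2*(-1)*conj(1) + 2*(1)*conj(1)]
      = (1/8)[(11) + (-1) + (-10) + (-2) + (2)] = 0/8 = 0
  <chi_rho, chi_2> = (1/8)[1*(11)*conj(1) + 1*(-1)*conj(1) + 2*(-5)*conj(1) + 2*(-1)*conj(-1) + 2*(1)*conj(-1)]
      = (1/8)[(11) + (-1) + (-10) + (2) + (-2)] = 0/8 = 0
  <chi_rho, chi_3> = (1/8)[1*(11)*conj(1) + 1*(-1)*conj(1) + 2*(-5)*conj(-1) + 2*(-1)*conj(1) + 2*(1)*conj(-1)]
      = (1/8)[(11) + (-1) + (10) + (-2) + (-2)] = 16/8 = 2
  <chi_rho, chi_4> = (1/8)[1*(11)*conj(1) + 1*(-1)*conj(1) + 2*(-5)*conj(-1) + 2*(-1)*conj(-1) + 2*(1)*conj(1)]
      = (1/8)[(11) + (-1) + (10) + (2) + (2)] = 24/8 = 3
  <chi_rho, chi_5> = (1/8)[1*(11)*conj(2) + 1*(-1)*conj(-2) + 2*(-5)*conj(0) + 2*(-1)*conj(0) + 2*(1)*conj(0)]
      = (1/8)[(22) + (2) + (0) + (0) + (0)] = 24/8 = 3
Dimension check: dim(rho) = sum (mult * dim) = 0*1 + 0*1 + 2*1 + 3*1 + 3*2 = 11 = chi_rho(e) = 11.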